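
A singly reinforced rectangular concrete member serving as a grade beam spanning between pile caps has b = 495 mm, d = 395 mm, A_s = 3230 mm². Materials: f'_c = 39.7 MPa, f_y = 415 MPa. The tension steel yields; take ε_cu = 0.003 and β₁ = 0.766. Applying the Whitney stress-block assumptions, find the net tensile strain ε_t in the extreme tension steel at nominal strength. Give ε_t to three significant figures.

ε_t ≈ 0.00831

a = A_s f_y/(0.85 f'_c b) = 80.25 mm.
β₁ = 0.766, so c = a/β₁ = 80.25/0.766 = 104.77 mm.
From the linear strain diagram with ε_cu = 0.003: ε_t = 0.003 (d − c)/c = 0.003 × (395 − 104.77)/104.77 = 0.00831.
Since ε_t ≥ 0.005, the section is tension-controlled.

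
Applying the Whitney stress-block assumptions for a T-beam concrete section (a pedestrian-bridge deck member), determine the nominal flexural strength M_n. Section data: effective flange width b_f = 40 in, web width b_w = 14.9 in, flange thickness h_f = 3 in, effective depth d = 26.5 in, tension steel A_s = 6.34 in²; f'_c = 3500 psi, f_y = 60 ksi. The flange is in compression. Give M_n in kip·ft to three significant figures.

M_n ≈ 789 kip·ft

Tension: T = A_s f_y = 6.34 × 60 = 380.4 kips.
Try a within the flange: a = T/(0.85 f'_c b_f) = 380.4/(0.85 × 3.5 × 40) = 3.197 in.
a = 3.197 > h_f = 3 in: the block extends into the web. Split into flange-overhang and web parts.
C_f = 0.85 f'_c (b_f − b_w) h_f = 0.85 × 3.5 × (40 − 14.9) × 3 = 224.0 kips.
Remaining web compression depth: a_w = (T − C_f)/(0.85 f'_c b_w) = (380.4 − 224.0)/(0.85 × 3.5 × 14.9) = 3.528 in.
M_n = C_f(d − h_f/2) + (T − C_f)(d − a_w/2) = 224.0 × (26.5 − 1.5) + 156.4 × (26.5 − 1.764) = 5600.0 + 3868.7 = 9468.7 kip·in.
M_n = 9468.7/12 = 789.06 kip·ft.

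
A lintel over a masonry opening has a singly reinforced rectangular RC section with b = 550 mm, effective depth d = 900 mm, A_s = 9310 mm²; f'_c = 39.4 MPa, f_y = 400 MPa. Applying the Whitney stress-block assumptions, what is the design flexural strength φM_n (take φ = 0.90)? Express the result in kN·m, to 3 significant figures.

T = A_s f_y = 9310 × 400 = 3724000 N = 3724 kN.
From C = T: a = T/(0.85 f'_c b) = 3724000/(0.85 × 39.4 × 550) = 202.18 mm.
M_n = T(d − a/2) = 3724 kN × (900 − 101.09) mm = 2975.14 kN·m.
φM_n = 0.90 × 2975.14 = 2677.63 kN·m.

φM_n ≈ 2680 kN·m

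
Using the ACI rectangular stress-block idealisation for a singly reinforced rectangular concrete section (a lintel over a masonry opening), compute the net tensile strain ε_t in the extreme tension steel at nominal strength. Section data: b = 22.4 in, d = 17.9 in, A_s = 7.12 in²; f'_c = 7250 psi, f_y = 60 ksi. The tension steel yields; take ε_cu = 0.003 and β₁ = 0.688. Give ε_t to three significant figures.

ε_t ≈ 0.00894

a = A_s f_y/(0.85 f'_c b) = 3.095 in.
β₁ = 0.688, so c = a/β₁ = 3.095/0.688 = 4.499 in.
From the linear strain diagram with ε_cu = 0.003: ε_t = 0.003 (d − c)/c = 0.003 × (17.9 − 4.499)/4.499 = 0.00894.
Since ε_t ≥ 0.005, the section is tension-controlled.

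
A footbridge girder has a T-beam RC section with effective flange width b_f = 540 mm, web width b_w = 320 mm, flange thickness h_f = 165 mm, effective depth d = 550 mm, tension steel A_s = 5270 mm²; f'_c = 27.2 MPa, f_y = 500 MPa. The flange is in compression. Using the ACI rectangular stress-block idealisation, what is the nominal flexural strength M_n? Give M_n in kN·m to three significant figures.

Tension: T = A_s f_y = 5270 × 500 = 2635000 N.
Try a within the flange: a = T/(0.85 f'_c b_f) = 2635000/(0.85 × 27.2 × 540) = 211.06 mm.
a = 211.06 > h_f = 165 mm: the block extends into the web. Split into flange-overhang and web parts.
C_f = 0.85 f'_c (b_f − b_w) h_f = 0.85 × 27.2 × (540 − 320) × 165 = 839256 N.
Remaining web compression depth: a_w = (T − C_f)/(0.85 f'_c b_w) = (2635000 − 839256)/(0.85 × 27.2 × 320) = 242.72 mm.
M_n = C_f(d − h_f/2) + (T − C_f)(d − a_w/2) = 839256 × (550 − 82.5) + 1795744 × (550 − 121.36) = 392.35 + 769.73 = 1162.08 × 10⁶ N·mm.
M_n = 1162.08 kN·m.

M_n ≈ 1160 kN·m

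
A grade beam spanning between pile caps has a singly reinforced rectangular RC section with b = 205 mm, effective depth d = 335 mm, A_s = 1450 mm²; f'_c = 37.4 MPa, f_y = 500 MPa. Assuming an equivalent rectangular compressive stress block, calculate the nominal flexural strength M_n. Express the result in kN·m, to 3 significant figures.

M_n ≈ 203 kN·m

T = A_s f_y = 1450 × 500 = 725000 N = 725 kN.
From C = T: a = T/(0.85 f'_c b) = 725000/(0.85 × 37.4 × 205) = 111.25 mm.
M_n = T(d − a/2) = 725 kN × (335 − 55.625) mm = 202.55 kN·m.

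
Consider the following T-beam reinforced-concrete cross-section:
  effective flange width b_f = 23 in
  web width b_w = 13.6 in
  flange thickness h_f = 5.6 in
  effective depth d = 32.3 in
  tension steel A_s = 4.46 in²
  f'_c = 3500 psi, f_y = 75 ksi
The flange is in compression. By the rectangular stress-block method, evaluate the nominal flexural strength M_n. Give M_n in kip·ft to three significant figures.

Tension: T = A_s f_y = 4.46 × 75 = 334.5 kips.
Try a within the flange: a = T/(0.85 f'_c b_f) = 334.5/(0.85 × 3.5 × 23) = 4.889 in.
Since a = 4.889 ≤ h_f = 5.6 in, the stress block lies entirely in the flange; analyse as a rectangular beam of width b_f.
M_n = T(d − a/2) = 334.5 × (32.3 − 2.4445) = 9986.7 kip·in.
M_n = 9986.7/12 = 832.23 kip·ft.

M_n ≈ 832 kip·ft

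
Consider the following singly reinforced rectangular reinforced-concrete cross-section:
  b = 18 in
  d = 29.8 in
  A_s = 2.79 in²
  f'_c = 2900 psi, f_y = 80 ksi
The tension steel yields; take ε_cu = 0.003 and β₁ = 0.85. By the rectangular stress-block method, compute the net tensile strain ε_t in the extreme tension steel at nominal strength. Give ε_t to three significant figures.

ε_t ≈ 0.0121

a = A_s f_y/(0.85 f'_c b) = 5.030 in.
β₁ = 0.85, so c = a/β₁ = 5.030/0.85 = 5.918 in.
From the linear strain diagram with ε_cu = 0.003: ε_t = 0.003 (d − c)/c = 0.003 × (29.8 − 5.918)/5.918 = 0.0121.
Since ε_t ≥ 0.005, the section is tension-controlled.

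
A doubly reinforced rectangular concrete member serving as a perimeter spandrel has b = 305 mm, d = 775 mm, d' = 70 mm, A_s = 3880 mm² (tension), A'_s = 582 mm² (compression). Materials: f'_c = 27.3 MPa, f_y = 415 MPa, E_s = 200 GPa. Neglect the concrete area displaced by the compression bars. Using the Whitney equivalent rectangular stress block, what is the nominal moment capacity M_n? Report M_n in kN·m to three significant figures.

M_n ≈ 1100 kN·m

Assume both tension and compression steel yield.
Net tension couple steel: A_s − A'_s = 3298 mm².
a = (A_s − A'_s) f_y / (0.85 f'_c b) = 1368670/(0.85 × 27.3 × 305) = 193.38 mm.
c = a/β₁ = 193.38/0.85 = 227.51 mm; ε'_s = 0.003(c − d')/c = 0.0021 ≥ f_y/E_s = 0.0021, so compression steel does yield.
M_n = (A_s − A'_s) f_y (d − a/2) + A'_s f_y (d − d') = [1368670 × (775 − 96.69) + 241530 × (775 − 70)] × 10⁻⁶ = 928.38 + 170.28 = 1098.66 kN·m.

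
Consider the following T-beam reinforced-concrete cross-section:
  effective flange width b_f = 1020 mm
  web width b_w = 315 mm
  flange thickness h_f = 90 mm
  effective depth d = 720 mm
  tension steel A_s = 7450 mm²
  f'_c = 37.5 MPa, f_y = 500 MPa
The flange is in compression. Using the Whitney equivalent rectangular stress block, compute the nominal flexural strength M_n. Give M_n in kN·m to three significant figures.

M_n ≈ 2450 kN·m

Tension: T = A_s f_y = 7450 × 500 = 3725000 N.
Try a within the flange: a = T/(0.85 f'_c b_f) = 3725000/(0.85 × 37.5 × 1020) = 114.57 mm.
a = 114.57 > h_f = 90 mm: the block extends into the web. Split into flange-overhang and web parts.
C_f = 0.85 f'_c (b_f − b_w) h_f = 0.85 × 37.5 × (1020 − 315) × 90 = 2022469 N.
Remaining web compression depth: a_w = (T − C_f)/(0.85 f'_c b_w) = (3725000 − 2022469)/(0.85 × 37.5 × 315) = 169.56 mm.
M_n = C_f(d − h_f/2) + (T − C_f)(d − a_w/2) = 2022469 × (720 − 45) + 1702531 × (720 − 84.78) = 1365.17 + 1081.48 = 2446.65 × 10⁶ N·mm.
M_n = 2446.65 kN·m.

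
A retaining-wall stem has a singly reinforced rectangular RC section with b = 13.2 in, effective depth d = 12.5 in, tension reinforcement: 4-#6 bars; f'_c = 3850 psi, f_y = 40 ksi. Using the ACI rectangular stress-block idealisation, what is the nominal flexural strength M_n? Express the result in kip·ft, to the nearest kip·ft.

M_n ≈ 69 kip·ft

A_s = 4 × 0.44 = 1.76 in².
T = A_s f_y = 1.76 × 40 = 70.4 kips.
a = T/(0.85 f'_c b) = 70.4/(0.85 × 3.85 × 13.2) = 1.630 in.
M_n = T(d − a/2) = 70.4 × (12.5 − 0.815) = 822.6 kip·in = 822.6/12 = 68.55 kip·ft.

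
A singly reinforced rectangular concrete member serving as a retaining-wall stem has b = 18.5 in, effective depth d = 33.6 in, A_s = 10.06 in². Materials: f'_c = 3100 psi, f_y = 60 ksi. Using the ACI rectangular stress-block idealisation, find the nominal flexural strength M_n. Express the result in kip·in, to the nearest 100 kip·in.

M_n ≈ 16500 kip·in

T = A_s f_y = 10.06 × 60 = 603.6 kips.
a = T/(0.85 f'_c b) = 603.6/(0.85 × 3.1 × 18.5) = 12.382 in.
M_n = T(d − a/2) = 603.6 × (33.6 − 6.191) = 16544.1 kip·in.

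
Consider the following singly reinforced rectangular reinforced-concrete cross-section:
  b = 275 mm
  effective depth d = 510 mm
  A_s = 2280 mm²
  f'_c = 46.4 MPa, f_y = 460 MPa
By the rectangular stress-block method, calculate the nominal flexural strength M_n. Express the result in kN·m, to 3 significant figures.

M_n ≈ 484 kN·m

T = A_s f_y = 2280 × 460 = 1048800 N = 1048.8 kN.
From C = T: a = T/(0.85 f'_c b) = 1048800/(0.85 × 46.4 × 275) = 96.70 mm.
M_n = T(d − a/2) = 1048.8 kN × (510 − 48.35) mm = 484.18 kN·m.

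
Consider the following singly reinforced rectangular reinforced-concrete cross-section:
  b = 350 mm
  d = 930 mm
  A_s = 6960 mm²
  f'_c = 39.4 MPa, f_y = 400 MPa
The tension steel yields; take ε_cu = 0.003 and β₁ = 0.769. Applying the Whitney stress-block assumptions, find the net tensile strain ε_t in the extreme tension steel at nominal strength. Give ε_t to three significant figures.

ε_t ≈ 0.00603

a = A_s f_y/(0.85 f'_c b) = 237.51 mm.
β₁ = 0.769, so c = a/β₁ = 237.51/0.769 = 308.86 mm.
From the linear strain diagram with ε_cu = 0.003: ε_t = 0.003 (d − c)/c = 0.003 × (930 − 308.86)/308.86 = 0.00603.
Since ε_t ≥ 0.005, the section is tension-controlled.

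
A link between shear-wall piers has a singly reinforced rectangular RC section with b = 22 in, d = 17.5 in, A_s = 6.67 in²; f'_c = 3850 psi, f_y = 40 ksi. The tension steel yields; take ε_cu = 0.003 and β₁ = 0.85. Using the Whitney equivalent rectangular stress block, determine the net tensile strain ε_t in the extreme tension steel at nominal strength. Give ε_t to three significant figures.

ε_t ≈ 0.00904

a = A_s f_y/(0.85 f'_c b) = 3.706 in.
β₁ = 0.85, so c = a/β₁ = 3.706/0.85 = 4.360 in.
From the linear strain diagram with ε_cu = 0.003: ε_t = 0.003 (d − c)/c = 0.003 × (17.5 − 4.360)/4.360 = 0.00904.
Since ε_t ≥ 0.005, the section is tension-controlled.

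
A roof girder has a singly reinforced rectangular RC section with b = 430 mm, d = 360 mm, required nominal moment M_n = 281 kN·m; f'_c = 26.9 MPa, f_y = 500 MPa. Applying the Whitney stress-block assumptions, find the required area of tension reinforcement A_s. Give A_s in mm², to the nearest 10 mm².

A_s ≈ 1790 mm²

With M_n = 0.85 f'_c a b (d − a/2), solve the quadratic for a:
a = d − √(d² − 2M_n/(0.85 f'_c b)) = 360 − √(360² − 2 × 281×10⁶/(0.85 × 26.9 × 430)) = 90.85 mm.
A_s = 0.85 f'_c a b / f_y = 0.85 × 26.9 × 90.85 × 430 / 500 = 1786.5 mm².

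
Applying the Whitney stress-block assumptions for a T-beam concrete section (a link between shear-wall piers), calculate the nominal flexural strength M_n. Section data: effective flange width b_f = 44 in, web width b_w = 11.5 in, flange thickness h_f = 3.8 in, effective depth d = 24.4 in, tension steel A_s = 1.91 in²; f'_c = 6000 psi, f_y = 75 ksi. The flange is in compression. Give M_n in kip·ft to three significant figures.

Tension: T = A_s f_y = 1.91 × 75 = 143.25 kips.
Try a within the flange: a = T/(0.85 f'_c b_f) = 143.25/(0.85 × 6 × 44) = 0.638 in.
Since a = 0.638 ≤ h_f = 3.8 in, the stress block lies entirely in the flange; analyse as a rectangular beam of width b_f.
M_n = T(d − a/2) = 143.25 × (24.4 − 0.319) = 3449.6 kip·in.
M_n = 3449.6/12 = 287.47 kip·ft.

M_n ≈ 287 kip·ft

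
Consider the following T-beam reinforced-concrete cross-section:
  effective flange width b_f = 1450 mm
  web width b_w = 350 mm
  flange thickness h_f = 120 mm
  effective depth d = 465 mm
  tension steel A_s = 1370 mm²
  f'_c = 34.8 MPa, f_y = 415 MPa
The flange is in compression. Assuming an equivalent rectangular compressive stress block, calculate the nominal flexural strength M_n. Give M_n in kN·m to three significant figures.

M_n ≈ 261 kN·m

Tension: T = A_s f_y = 1370 × 415 = 568550 N.
Try a within the flange: a = T/(0.85 f'_c b_f) = 568550/(0.85 × 34.8 × 1450) = 13.26 mm.
Since a = 13.26 ≤ h_f = 120 mm, the stress block lies entirely in the flange; analyse as a rectangular beam of width b_f.
M_n = T(d − a/2) = 568550 × (465 − 6.63) = 260.61 × 10⁶ N·mm.
M_n = 260.61 kN·m.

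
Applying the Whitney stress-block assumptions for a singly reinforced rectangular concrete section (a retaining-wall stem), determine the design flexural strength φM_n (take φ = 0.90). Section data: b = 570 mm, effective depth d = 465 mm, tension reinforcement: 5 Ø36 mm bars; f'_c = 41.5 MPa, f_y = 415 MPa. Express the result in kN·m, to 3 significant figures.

A_s = 5 × 1018 = 5090 mm².
T = A_s f_y = 5090 × 415 = 2112350 N = 2112.35 kN.
From C = T: a = T/(0.85 f'_c b) = 2112350/(0.85 × 41.5 × 570) = 105.06 mm.
M_n = T(d − a/2) = 2112.35 kN × (465 − 52.53) mm = 871.28 kN·m.
φM_n = 0.90 × 871.28 = 784.15 kN·m.

φM_n ≈ 784 kN·m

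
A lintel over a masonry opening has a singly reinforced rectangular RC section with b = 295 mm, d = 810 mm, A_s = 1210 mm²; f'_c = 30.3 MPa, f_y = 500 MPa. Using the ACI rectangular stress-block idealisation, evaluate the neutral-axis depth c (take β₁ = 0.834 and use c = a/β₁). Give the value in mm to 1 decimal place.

T = A_s f_y = 1210 × 500 = 605000 N = 605 kN.
Setting C = 0.85 f'_c a b equal to T: a = 605000/(0.85 × 30.3 × 295) = 79.629 mm.
With β₁ = 0.834, c = a/β₁ = 79.629/0.834 = 95.5 mm.

c ≈ 95.5 mm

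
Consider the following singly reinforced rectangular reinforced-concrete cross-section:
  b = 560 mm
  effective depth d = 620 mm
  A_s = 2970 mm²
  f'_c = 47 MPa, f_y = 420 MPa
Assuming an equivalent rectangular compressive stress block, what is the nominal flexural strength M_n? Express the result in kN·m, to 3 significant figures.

T = A_s f_y = 2970 × 420 = 1247400 N = 1247.4 kN.
From C = T: a = T/(0.85 f'_c b) = 1247400/(0.85 × 47 × 560) = 55.76 mm.
M_n = T(d − a/2) = 1247.4 kN × (620 − 27.88) mm = 738.61 kN·m.

M_n ≈ 739 kN·m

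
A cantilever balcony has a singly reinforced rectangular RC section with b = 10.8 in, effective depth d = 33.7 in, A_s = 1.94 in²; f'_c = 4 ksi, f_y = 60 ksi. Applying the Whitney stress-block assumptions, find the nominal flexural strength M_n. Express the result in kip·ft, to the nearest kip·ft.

M_n ≈ 312 kip·ft

T = A_s f_y = 1.94 × 60 = 116.4 kips.
a = T/(0.85 f'_c b) = 116.4/(0.85 × 4 × 10.8) = 3.170 in.
M_n = T(d − a/2) = 116.4 × (33.7 − 1.585) = 3738.2 kip·in = 3738.2/12 = 311.52 kip·ft.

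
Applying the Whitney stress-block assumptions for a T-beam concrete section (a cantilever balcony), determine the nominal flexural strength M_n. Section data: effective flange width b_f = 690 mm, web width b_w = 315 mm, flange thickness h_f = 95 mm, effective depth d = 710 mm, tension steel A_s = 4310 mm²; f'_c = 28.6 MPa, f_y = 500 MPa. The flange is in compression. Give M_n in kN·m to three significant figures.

Tension: T = A_s f_y = 4310 × 500 = 2155000 N.
Try a within the flange: a = T/(0.85 f'_c b_f) = 2155000/(0.85 × 28.6 × 690) = 128.47 mm.
a = 128.47 > h_f = 95 mm: the block extends into the web. Split into flange-overhang and web parts.
C_f = 0.85 f'_c (b_f − b_w) h_f = 0.85 × 28.6 × (690 − 315) × 95 = 866044 N.
Remaining web compression depth: a_w = (T − C_f)/(0.85 f'_c b_w) = (2155000 − 866044)/(0.85 × 28.6 × 315) = 168.32 mm.
M_n = C_f(d − h_f/2) + (T − C_f)(d − a_w/2) = 866044 × (710 − 47.5) + 1288956 × (710 − 84.16) = 573.75 + 806.68 = 1380.43 × 10⁶ N·mm.
M_n = 1380.43 kN·m.

M_n ≈ 1380 kN·m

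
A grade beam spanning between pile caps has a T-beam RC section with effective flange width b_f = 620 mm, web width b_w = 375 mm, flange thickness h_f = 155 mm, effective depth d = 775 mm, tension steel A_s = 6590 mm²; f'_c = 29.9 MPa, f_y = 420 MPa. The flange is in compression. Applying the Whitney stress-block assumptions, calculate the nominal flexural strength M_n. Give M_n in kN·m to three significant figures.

Tension: T = A_s f_y = 6590 × 420 = 2767800 N.
Try a within the flange: a = T/(0.85 f'_c b_f) = 2767800/(0.85 × 29.9 × 620) = 175.65 mm.
a = 175.65 > h_f = 155 mm: the block extends into the web. Split into flange-overhang and web parts.
C_f = 0.85 f'_c (b_f − b_w) h_f = 0.85 × 29.9 × (620 − 375) × 155 = 965135 N.
Remaining web compression depth: a_w = (T − C_f)/(0.85 f'_c b_w) = (2767800 − 965135)/(0.85 × 29.9 × 375) = 189.14 mm.
M_n = C_f(d − h_f/2) + (T − C_f)(d − a_w/2) = 965135 × (775 − 77.5) + 1802665 × (775 − 94.57) = 673.18 + 1226.59 = 1899.77 × 10⁶ N·mm.
M_n = 1899.77 kN·m.

M_n ≈ 1900 kN·m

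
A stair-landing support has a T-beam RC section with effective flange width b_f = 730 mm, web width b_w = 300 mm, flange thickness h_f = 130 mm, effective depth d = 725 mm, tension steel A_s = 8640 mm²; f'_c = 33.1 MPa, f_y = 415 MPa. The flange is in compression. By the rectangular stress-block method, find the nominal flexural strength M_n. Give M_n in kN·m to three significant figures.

M_n ≈ 2260 kN·m

Tension: T = A_s f_y = 8640 × 415 = 3585600 N.
Try a within the flange: a = T/(0.85 f'_c b_f) = 3585600/(0.85 × 33.1 × 730) = 174.58 mm.
a = 174.58 > h_f = 130 mm: the block extends into the web. Split into flange-overhang and web parts.
C_f = 0.85 f'_c (b_f − b_w) h_f = 0.85 × 33.1 × (730 − 300) × 130 = 1572747 N.
Remaining web compression depth: a_w = (T − C_f)/(0.85 f'_c b_w) = (3585600 − 1572747)/(0.85 × 33.1 × 300) = 238.48 mm.
M_n = C_f(d − h_f/2) + (T − C_f)(d − a_w/2) = 1572747 × (725 − 65) + 2012853 × (725 − 119.24) = 1038.01 + 1219.31 = 2257.32 × 10⁶ N·mm.
M_n = 2257.32 kN·m.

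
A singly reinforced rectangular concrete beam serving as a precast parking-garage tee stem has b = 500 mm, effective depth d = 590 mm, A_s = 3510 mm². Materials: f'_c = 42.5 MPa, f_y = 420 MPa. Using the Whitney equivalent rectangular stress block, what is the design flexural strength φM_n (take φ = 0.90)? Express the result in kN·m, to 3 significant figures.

T = A_s f_y = 3510 × 420 = 1474200 N = 1474.2 kN.
From C = T: a = T/(0.85 f'_c b) = 1474200/(0.85 × 42.5 × 500) = 81.62 mm.
M_n = T(d − a/2) = 1474.2 kN × (590 − 40.81) mm = 809.62 kN·m.
φM_n = 0.90 × 809.62 = 728.66 kN·m.

φM_n ≈ 729 kN·m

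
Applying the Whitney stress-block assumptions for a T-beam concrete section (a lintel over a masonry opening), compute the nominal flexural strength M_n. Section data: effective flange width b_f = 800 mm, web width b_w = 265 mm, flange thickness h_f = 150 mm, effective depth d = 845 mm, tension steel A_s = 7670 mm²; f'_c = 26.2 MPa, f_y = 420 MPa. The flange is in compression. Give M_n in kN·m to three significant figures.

M_n ≈ 2410 kN·m

Tension: T = A_s f_y = 7670 × 420 = 3221400 N.
Try a within the flange: a = T/(0.85 f'_c b_f) = 3221400/(0.85 × 26.2 × 800) = 180.81 mm.
a = 180.81 > h_f = 150 mm: the block extends into the web. Split into flange-overhang and web parts.
C_f = 0.85 f'_c (b_f − b_w) h_f = 0.85 × 26.2 × (800 − 265) × 150 = 1787168 N.
Remaining web compression depth: a_w = (T − C_f)/(0.85 f'_c b_w) = (3221400 − 1787168)/(0.85 × 26.2 × 265) = 243.03 mm.
M_n = C_f(d − h_f/2) + (T − C_f)(d − a_w/2) = 1787168 × (845 − 75) + 1434232 × (845 − 121.515) = 1376.12 + 1037.65 = 2413.77 × 10⁶ N·mm.
M_n = 2413.77 kN·m.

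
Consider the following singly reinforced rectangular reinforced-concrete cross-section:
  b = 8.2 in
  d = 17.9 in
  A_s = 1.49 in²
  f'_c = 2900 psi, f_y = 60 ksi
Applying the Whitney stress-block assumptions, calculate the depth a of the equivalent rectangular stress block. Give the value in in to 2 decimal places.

a ≈ 4.42 in

T = A_s f_y = 1.49 × 60 = 89.4 kips.
a = T/(0.85 f'_c b) = 89.4/(0.85 × 2.9 × 8.2) = 4.42 in.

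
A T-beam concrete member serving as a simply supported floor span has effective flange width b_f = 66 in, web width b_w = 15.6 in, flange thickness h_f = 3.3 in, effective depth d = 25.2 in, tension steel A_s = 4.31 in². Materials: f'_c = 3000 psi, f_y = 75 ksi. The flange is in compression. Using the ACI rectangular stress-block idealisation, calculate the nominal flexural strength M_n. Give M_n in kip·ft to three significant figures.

Tension: T = A_s f_y = 4.31 × 75 = 323.25 kips.
Try a within the flange: a = T/(0.85 f'_c b_f) = 323.25/(0.85 × 3 × 66) = 1.921 in.
Since a = 1.921 ≤ h_f = 3.3 in, the stress block lies entirely in the flange; analyse as a rectangular beam of width b_f.
M_n = T(d − a/2) = 323.25 × (25.2 − 0.9605) = 7835.4 kip·in.
M_n = 7835.4/12 = 652.95 kip·ft.

M_n ≈ 653 kip·ft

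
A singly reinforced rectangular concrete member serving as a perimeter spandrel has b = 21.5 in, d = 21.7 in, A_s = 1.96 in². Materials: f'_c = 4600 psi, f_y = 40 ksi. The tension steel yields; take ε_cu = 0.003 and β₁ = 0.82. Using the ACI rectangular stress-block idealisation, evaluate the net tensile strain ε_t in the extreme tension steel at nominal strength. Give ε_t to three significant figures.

ε_t ≈ 0.0542

a = A_s f_y/(0.85 f'_c b) = 0.933 in.
β₁ = 0.82, so c = a/β₁ = 0.933/0.82 = 1.138 in.
From the linear strain diagram with ε_cu = 0.003: ε_t = 0.003 (d − c)/c = 0.003 × (21.7 − 1.138)/1.138 = 0.0542.
Since ε_t ≥ 0.005, the section is tension-controlled.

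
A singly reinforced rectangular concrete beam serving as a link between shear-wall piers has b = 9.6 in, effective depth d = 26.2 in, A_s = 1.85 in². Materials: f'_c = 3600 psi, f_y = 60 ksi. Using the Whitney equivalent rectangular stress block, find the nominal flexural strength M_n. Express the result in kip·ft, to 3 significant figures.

T = A_s f_y = 1.85 × 60 = 111 kips.
a = T/(0.85 f'_c b) = 111/(0.85 × 3.6 × 9.6) = 3.779 in.
M_n = T(d − a/2) = 111 × (26.2 − 1.8895) = 2698.5 kip·in = 2698.5/12 = 224.88 kip·ft.

M_n ≈ 225 kip·ft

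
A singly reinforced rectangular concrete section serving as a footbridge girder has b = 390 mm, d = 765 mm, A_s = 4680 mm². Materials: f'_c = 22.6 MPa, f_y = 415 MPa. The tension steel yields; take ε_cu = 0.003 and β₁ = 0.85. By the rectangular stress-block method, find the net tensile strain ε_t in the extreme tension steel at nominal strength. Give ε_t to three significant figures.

ε_t ≈ 0.00452

a = A_s f_y/(0.85 f'_c b) = 259.24 mm.
β₁ = 0.85, so c = a/β₁ = 259.24/0.85 = 304.99 mm.
From the linear strain diagram with ε_cu = 0.003: ε_t = 0.003 (d − c)/c = 0.003 × (765 − 304.99)/304.99 = 0.00452.
ε_t is between 0.004 and 0.005 — transition zone.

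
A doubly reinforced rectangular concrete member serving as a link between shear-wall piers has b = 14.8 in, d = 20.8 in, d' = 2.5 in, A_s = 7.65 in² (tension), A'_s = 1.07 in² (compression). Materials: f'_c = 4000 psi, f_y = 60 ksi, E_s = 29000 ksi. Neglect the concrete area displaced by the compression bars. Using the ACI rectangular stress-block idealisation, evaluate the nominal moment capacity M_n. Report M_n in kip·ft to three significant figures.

Assume both steels yield.
a = (A_s − A'_s) f_y/(0.85 f'_c b) = (7.65 − 1.07) × 60/(0.85 × 4 × 14.8) = 7.846 in.
c = a/β₁ = 7.846/0.85 = 9.231 in; ε'_s = 0.003(c − d')/c = 0.0022 ≥ ε_y = 0.0021, so the compression steel yields.
M_n = (A_s − A'_s) f_y (d − a/2) + A'_s f_y (d − d') = 394.8 × (20.8 − 3.923) + 64.2 × (20.8 − 2.5) = 6663.0 + 1174.9 = 7837.9 kip·in = 7837.9/12 = 653.16 kip·ft.

M_n ≈ 653 kip·ft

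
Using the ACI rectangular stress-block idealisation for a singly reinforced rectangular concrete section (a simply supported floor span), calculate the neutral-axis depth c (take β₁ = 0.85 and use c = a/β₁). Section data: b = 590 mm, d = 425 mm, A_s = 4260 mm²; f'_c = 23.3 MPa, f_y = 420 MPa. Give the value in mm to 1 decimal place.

c ≈ 180.1 mm

T = A_s f_y = 4260 × 420 = 1789200 N = 1789.2 kN.
Setting C = 0.85 f'_c a b equal to T: a = 1789200/(0.85 × 23.3 × 590) = 153.120 mm.
With β₁ = 0.85, c = a/β₁ = 153.120/0.85 = 180.1 mm.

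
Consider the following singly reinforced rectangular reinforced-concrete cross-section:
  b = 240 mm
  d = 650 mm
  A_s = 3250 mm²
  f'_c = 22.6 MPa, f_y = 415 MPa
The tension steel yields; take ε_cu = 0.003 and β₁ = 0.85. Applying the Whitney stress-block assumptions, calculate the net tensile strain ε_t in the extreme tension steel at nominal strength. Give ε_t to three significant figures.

ε_t ≈ 0.00267

a = A_s f_y/(0.85 f'_c b) = 292.55 mm.
β₁ = 0.85, so c = a/β₁ = 292.55/0.85 = 344.18 mm.
From the linear strain diagram with ε_cu = 0.003: ε_t = 0.003 (d − c)/c = 0.003 × (650 − 344.18)/344.18 = 0.00267.
ε_t < 0.004 — the section is over-reinforced for flexure under ACI limits.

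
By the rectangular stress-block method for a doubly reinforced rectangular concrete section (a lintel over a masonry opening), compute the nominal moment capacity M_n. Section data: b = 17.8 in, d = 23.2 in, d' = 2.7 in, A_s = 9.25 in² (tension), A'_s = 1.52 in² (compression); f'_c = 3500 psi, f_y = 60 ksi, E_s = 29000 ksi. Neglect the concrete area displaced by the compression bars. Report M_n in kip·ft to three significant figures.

M_n ≈ 883 kip·ft

Assume both steels yield.
a = (A_s − A'_s) f_y/(0.85 f'_c b) = (9.25 − 1.52) × 60/(0.85 × 3.5 × 17.8) = 8.758 in.
c = a/β₁ = 8.758/0.85 = 10.304 in; ε'_s = 0.003(c − d')/c = 0.0022 ≥ ε_y = 0.0021, so the compression steel yields.
M_n = (A_s − A'_s) f_y (d − a/2) + A'_s f_y (d − d') = 463.8 × (23.2 − 4.379) + 91.2 × (23.2 − 2.7) = 8729.2 + 1869.6 = 10598.8 kip·in = 10598.8/12 = 883.23 kip·ft.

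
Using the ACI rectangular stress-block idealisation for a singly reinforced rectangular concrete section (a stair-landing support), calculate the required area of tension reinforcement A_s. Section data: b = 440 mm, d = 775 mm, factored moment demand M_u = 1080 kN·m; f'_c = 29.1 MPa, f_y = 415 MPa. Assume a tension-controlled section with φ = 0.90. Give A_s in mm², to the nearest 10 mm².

A_s ≈ 4160 mm²

M_n = M_u/φ = 1080/0.90 = 1200 kN·m.
With M_n = 0.85 f'_c a b (d − a/2), solve the quadratic for a:
a = d − √(d² − 2M_n/(0.85 f'_c b)) = 775 − √(775² − 2 × 1200×10⁶/(0.85 × 29.1 × 440)) = 158.47 mm.
A_s = 0.85 f'_c a b / f_y = 0.85 × 29.1 × 158.47 × 440 / 415 = 4155.9 mm².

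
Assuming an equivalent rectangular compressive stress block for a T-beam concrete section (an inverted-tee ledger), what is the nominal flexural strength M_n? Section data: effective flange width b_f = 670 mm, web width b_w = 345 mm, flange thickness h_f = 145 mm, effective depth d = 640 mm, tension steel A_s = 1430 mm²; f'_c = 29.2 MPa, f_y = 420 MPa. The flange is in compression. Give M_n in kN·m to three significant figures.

Tension: T = A_s f_y = 1430 × 420 = 600600 N.
Try a within the flange: a = T/(0.85 f'_c b_f) = 600600/(0.85 × 29.2 × 670) = 36.12 mm.
Since a = 36.12 ≤ h_f = 145 mm, the stress block lies entirely in the flange; analyse as a rectangular beam of width b_f.
M_n = T(d − a/2) = 600600 × (640 − 18.06) = 373.54 × 10⁶ N·mm.
M_n = 373.54 kN·m.

M_n ≈ 374 kN·m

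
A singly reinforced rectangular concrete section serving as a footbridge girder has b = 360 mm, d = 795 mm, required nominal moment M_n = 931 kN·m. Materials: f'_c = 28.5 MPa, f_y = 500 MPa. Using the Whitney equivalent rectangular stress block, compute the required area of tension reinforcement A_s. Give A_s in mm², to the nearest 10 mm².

A_s ≈ 2580 mm²

With M_n = 0.85 f'_c a b (d − a/2), solve the quadratic for a:
a = d − √(d² − 2M_n/(0.85 f'_c b)) = 795 − √(795² − 2 × 931×10⁶/(0.85 × 28.5 × 360)) = 148.07 mm.
A_s = 0.85 f'_c a b / f_y = 0.85 × 28.5 × 148.07 × 360 / 500 = 2582.6 mm².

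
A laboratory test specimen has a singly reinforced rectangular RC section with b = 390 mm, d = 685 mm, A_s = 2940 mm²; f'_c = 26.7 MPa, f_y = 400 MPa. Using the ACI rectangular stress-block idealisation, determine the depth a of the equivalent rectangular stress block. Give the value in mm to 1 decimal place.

T = A_s f_y = 2940 × 400 = 1176000 N = 1176 kN.
Setting C = 0.85 f'_c a b equal to T: a = 1176000/(0.85 × 26.7 × 390) = 132.9 mm.

a ≈ 132.9 mm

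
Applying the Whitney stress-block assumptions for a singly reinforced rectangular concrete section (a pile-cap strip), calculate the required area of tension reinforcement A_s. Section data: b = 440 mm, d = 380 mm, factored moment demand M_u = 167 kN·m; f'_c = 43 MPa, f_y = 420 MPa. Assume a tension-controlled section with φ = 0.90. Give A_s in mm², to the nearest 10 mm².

A_s ≈ 1210 mm²

M_n = M_u/φ = 167/0.90 = 185.556 kN·m.
With M_n = 0.85 f'_c a b (d − a/2), solve the quadratic for a:
a = d − √(d² − 2M_n/(0.85 f'_c b)) = 380 − √(380² − 2 × 185.556×10⁶/(0.85 × 43 × 440)) = 31.68 mm.
A_s = 0.85 f'_c a b / f_y = 0.85 × 43 × 31.68 × 440 / 420 = 1213.0 mm².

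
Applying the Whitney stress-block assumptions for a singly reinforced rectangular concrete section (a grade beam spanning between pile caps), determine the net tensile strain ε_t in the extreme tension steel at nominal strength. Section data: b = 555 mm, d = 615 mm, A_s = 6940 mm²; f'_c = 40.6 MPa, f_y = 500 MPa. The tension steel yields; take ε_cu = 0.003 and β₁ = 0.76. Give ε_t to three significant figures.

a = A_s f_y/(0.85 f'_c b) = 181.17 mm.
β₁ = 0.76, so c = a/β₁ = 181.17/0.76 = 238.38 mm.
From the linear strain diagram with ε_cu = 0.003: ε_t = 0.003 (d − c)/c = 0.003 × (615 − 238.38)/238.38 = 0.00474.
ε_t is between 0.004 and 0.005 — transition zone.

ε_t ≈ 0.00474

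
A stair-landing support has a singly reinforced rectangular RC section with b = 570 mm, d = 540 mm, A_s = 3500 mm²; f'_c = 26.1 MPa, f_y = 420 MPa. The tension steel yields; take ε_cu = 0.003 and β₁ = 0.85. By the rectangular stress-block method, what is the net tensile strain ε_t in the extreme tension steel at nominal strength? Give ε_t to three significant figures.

ε_t ≈ 0.00885

a = A_s f_y/(0.85 f'_c b) = 116.25 mm.
β₁ = 0.85, so c = a/β₁ = 116.25/0.85 = 136.76 mm.
From the linear strain diagram with ε_cu = 0.003: ε_t = 0.003 (d − c)/c = 0.003 × (540 − 136.76)/136.76 = 0.00885.
Since ε_t ≥ 0.005, the section is tension-controlled.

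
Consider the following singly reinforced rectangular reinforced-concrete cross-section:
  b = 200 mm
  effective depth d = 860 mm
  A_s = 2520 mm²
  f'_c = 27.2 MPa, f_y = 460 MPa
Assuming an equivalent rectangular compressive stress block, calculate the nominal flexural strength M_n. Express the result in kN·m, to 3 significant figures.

T = A_s f_y = 2520 × 460 = 1159200 N = 1159.2 kN.
From C = T: a = T/(0.85 f'_c b) = 1159200/(0.85 × 27.2 × 200) = 250.69 mm.
M_n = T(d − a/2) = 1159.2 kN × (860 − 125.345) mm = 851.61 kN·m.

M_n ≈ 852 kN·m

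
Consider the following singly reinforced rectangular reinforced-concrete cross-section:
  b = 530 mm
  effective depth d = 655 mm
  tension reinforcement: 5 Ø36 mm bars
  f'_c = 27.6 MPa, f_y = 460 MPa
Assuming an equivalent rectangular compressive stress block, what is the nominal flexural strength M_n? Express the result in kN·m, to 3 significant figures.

A_s = 5 × 1018 = 5090 mm².
T = A_s f_y = 5090 × 460 = 2341400 N = 2341.4 kN.
From C = T: a = T/(0.85 f'_c b) = 2341400/(0.85 × 27.6 × 530) = 188.31 mm.
M_n = T(d − a/2) = 2341.4 kN × (655 − 94.155) mm = 1313.16 kN·m.

M_n ≈ 1310 kN·m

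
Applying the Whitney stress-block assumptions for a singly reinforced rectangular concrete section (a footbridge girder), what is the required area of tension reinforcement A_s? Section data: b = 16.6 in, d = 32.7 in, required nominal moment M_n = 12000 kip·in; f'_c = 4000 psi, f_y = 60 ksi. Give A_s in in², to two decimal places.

A_s ≈ 6.89 in²

From M_n = 0.85 f'_c a b (d − a/2):
a = d − √(d² − 2M_n/(0.85 f'_c b)) = 32.7 − √(32.7² − 2 × 12000/(0.85 × 4 × 16.6)) = 7.322 in.
A_s = 0.85 f'_c a b / f_y = 0.85 × 4 × 7.322 × 16.6 / 60 = 6.888 in².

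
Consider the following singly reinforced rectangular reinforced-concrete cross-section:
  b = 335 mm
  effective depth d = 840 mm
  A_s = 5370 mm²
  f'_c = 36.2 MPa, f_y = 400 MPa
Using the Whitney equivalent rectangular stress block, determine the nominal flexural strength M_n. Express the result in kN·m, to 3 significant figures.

M_n ≈ 1580 kN·m

T = A_s f_y = 5370 × 400 = 2148000 N = 2148 kN.
From C = T: a = T/(0.85 f'_c b) = 2148000/(0.85 × 36.2 × 335) = 208.38 mm.
M_n = T(d − a/2) = 2148 kN × (840 − 104.19) mm = 1580.52 kN·m.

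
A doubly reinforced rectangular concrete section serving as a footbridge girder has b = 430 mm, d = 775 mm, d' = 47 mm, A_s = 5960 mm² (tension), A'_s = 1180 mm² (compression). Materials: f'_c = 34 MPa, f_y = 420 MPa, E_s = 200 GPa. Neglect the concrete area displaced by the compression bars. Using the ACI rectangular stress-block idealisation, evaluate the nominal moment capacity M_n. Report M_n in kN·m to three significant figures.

Assume both tension and compression steel yield.
Net tension couple steel: A_s − A'_s = 4780 mm².
a = (A_s − A'_s) f_y / (0.85 f'_c b) = 2007600/(0.85 × 34 × 430) = 161.55 mm.
c = a/β₁ = 161.55/0.807 = 200.19 mm; ε'_s = 0.003(c − d')/c = 0.0023 ≥ f_y/E_s = 0.0021, so compression steel does yield.
M_n = (A_s − A'_s) f_y (d − a/2) + A'_s f_y (d − d') = [2007600 × (775 − 80.775) + 495600 × (775 − 47)] × 10⁻⁶ = 1393.73 + 360.80 = 1754.53 kN·m.

M_n ≈ 1750 kN·m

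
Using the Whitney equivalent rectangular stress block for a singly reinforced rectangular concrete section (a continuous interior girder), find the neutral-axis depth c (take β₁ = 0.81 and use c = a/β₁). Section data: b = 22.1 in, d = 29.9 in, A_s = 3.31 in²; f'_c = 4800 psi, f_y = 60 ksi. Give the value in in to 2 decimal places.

c ≈ 2.72 in

T = A_s f_y = 3.31 × 60 = 198.6 kips.
a = T/(0.85 f'_c b) = 198.6/(0.85 × 4.8 × 22.1) = 2.2026 in.
With β₁ = 0.81, c = a/β₁ = 2.2026/0.81 = 2.72 in.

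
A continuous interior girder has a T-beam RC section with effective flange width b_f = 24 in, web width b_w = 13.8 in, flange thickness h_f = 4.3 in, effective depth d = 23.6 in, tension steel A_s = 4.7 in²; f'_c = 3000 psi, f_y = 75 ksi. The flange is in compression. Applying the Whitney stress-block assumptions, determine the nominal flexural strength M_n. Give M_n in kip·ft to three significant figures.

M_n ≈ 605 kip·ft

Tension: T = A_s f_y = 4.7 × 75 = 352.5 kips.
Try a within the flange: a = T/(0.85 f'_c b_f) = 352.5/(0.85 × 3 × 24) = 5.760 in.
a = 5.760 > h_f = 4.3 in: the block extends into the web. Split into flange-overhang and web parts.
C_f = 0.85 f'_c (b_f − b_w) h_f = 0.85 × 3 × (24 − 13.8) × 4.3 = 111.8 kips.
Remaining web compression depth: a_w = (T − C_f)/(0.85 f'_c b_w) = (352.5 − 111.8)/(0.85 × 3 × 13.8) = 6.840 in.
M_n = C_f(d − h_f/2) + (T − C_f)(d − a_w/2) = 111.8 × (23.6 − 2.15) + 240.7 × (23.6 − 3.42) = 2398.1 + 4857.3 = 7255.4 kip·in.
M_n = 7255.4/12 = 604.62 kip·ft.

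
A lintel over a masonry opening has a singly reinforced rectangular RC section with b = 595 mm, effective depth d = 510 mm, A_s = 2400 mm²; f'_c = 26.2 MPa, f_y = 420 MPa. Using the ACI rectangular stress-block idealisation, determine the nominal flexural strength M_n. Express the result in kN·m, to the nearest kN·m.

M_n ≈ 476 kN·m

T = A_s f_y = 2400 × 420 = 1008000 N = 1008 kN.
From C = T: a = T/(0.85 f'_c b) = 1008000/(0.85 × 26.2 × 595) = 76.07 mm.
M_n = T(d − a/2) = 1008 kN × (510 − 38.035) mm = 475.74 kN·m.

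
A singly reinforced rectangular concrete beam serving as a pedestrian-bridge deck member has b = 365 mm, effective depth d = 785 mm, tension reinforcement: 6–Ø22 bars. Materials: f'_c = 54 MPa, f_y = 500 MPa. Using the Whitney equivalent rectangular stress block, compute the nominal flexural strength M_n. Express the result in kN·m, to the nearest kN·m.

M_n ≈ 856 kN·m

A_s = 6 × 380 = 2280 mm².
T = A_s f_y = 2280 × 500 = 1140000 N = 1140 kN.
From C = T: a = T/(0.85 f'_c b) = 1140000/(0.85 × 54 × 365) = 68.05 mm.
M_n = T(d − a/2) = 1140 kN × (785 − 34.025) mm = 856.11 kN·m.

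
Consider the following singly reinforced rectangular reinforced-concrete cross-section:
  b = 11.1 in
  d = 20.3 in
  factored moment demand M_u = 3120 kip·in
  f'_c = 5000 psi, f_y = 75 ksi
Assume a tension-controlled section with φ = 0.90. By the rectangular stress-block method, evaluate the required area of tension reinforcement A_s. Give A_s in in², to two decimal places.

M_n = M_u/φ = 3120/0.90 = 3466.67 kip·in.
From M_n = 0.85 f'_c a b (d − a/2):
a = d − √(d² − 2M_n/(0.85 f'_c b)) = 20.3 − √(20.3² − 2 × 3466.67/(0.85 × 5 × 11.1)) = 4.018 in.
A_s = 0.85 f'_c a b / f_y = 0.85 × 5 × 4.018 × 11.1 / 75 = 2.527 in².

A_s ≈ 2.53 in²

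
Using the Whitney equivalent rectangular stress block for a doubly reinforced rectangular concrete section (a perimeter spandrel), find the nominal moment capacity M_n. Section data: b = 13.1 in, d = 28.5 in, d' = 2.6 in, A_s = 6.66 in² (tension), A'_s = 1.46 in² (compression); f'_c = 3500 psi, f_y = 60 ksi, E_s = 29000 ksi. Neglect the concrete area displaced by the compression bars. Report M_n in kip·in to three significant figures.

M_n ≈ 9910 kip·in

Assume both steels yield.
a = (A_s − A'_s) f_y/(0.85 f'_c b) = (6.66 − 1.46) × 60/(0.85 × 3.5 × 13.1) = 8.006 in.
c = a/β₁ = 8.006/0.85 = 9.419 in; ε'_s = 0.003(c − d')/c = 0.0022 ≥ ε_y = 0.0021, so the compression steel yields.
M_n = (A_s − A'_s) f_y (d − a/2) + A'_s f_y (d − d') = 312 × (28.5 − 4.003) + 87.6 × (28.5 − 2.6) = 7643.1 + 2268.8 = 9911.9 kip·in.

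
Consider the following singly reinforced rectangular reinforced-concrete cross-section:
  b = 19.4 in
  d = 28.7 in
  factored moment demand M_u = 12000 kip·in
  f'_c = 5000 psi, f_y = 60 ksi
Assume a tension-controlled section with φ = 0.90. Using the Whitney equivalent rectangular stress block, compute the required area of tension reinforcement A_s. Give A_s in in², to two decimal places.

A_s ≈ 8.70 in²

M_n = M_u/φ = 12000/0.90 = 13333.3 kip·in.
From M_n = 0.85 f'_c a b (d − a/2):
a = d − √(d² − 2M_n/(0.85 f'_c b)) = 28.7 − √(28.7² − 2 × 13333.3/(0.85 × 5 × 19.4)) = 6.333 in.
A_s = 0.85 f'_c a b / f_y = 0.85 × 5 × 6.333 × 19.4 / 60 = 8.703 in².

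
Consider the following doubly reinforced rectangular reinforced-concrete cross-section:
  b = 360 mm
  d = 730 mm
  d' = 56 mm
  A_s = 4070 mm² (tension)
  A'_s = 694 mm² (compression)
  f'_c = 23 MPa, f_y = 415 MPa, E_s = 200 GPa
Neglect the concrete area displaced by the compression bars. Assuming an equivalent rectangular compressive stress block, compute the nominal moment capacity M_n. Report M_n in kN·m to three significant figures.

M_n ≈ 1080 kN·m

Assume both tension and compression steel yield.
Net tension couple steel: A_s − A'_s = 3376 mm².
a = (A_s − A'_s) f_y / (0.85 f'_c b) = 1401040/(0.85 × 23 × 360) = 199.07 mm.
c = a/β₁ = 199.07/0.85 = 234.20 mm; ε'_s = 0.003(c − d')/c = 0.0023 ≥ f_y/E_s = 0.0021, so compression steel does yield.
M_n = (A_s − A'_s) f_y (d − a/2) + A'_s f_y (d − d') = [1401040 × (730 − 99.535) + 288010 × (730 − 56)] × 10⁻⁶ = 883.31 + 194.12 = 1077.43 kN·m.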